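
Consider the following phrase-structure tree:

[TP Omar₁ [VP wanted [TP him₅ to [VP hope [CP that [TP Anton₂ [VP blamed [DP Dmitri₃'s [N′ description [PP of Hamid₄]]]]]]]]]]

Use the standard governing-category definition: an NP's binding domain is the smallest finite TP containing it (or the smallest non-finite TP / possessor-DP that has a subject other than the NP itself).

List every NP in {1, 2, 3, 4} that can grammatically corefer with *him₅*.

none

*him* is a pronoun, so Principle B applies: it must be free in its binding domain.
Binding domain of *him₅*: the matrix TP, whose subject is Omar₁.
*Omar₁* c-commands the pronoun within its binding domain → coindexation would violate Principle B.
*Anton₂*: the pronoun c-commands this R-expression → coindexation would violate Principle C on *Anton₂*.
*Dmitri₃*: the pronoun c-commands this R-expression → coindexation would violate Principle C on *Dmitri₃*.
*Hamid₄*: the pronoun c-commands this R-expression → coindexation would violate Principle C on *Hamid₄*.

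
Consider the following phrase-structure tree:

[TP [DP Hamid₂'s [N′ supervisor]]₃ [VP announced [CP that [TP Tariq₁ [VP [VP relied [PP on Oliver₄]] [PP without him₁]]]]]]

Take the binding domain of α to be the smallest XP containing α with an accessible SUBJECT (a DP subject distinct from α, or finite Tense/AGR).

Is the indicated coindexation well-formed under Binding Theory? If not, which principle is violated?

Principle B

The two coindexed NPs are *Tariq₁* and *him₁*.
*him₁* is a pronoun. Its binding domain is the embedded TP, whose subject is Tariq₁.
*Tariq₁* c-commands it within that domain and carries the same index.
The pronoun is locally bound → Principle B violation.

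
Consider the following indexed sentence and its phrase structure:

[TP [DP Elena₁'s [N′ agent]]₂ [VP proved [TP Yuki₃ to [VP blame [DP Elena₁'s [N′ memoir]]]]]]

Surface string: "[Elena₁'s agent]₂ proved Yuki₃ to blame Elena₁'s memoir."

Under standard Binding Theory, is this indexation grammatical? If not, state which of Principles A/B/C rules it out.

grammatical

The two coindexed NPs are *Elena₁* and *Elena₁*.
*Elena₁* is an R-expression; no coindexed NP c-commands it, so Principle C holds.
*Elena₁* is an R-expression; *Elena₁* does not c-command it, and no other NP shares its index, so Principle C is satisfied.
All principles are respected.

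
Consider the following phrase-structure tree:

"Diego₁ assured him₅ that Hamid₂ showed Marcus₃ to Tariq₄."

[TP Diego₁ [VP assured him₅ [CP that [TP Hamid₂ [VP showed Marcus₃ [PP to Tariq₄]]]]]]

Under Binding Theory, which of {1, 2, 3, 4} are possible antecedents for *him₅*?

none

*him* is a pronoun, so Principle B applies: it must be free in its binding domain.
Binding domain of *him₅*: the matrix TP, whose subject is Diego₁.
*Diego₁* c-commands the pronoun within its binding domain → coindexation would violate Principle B.
*Hamid₂*: the pronoun c-commands this R-expression → coindexation would violate Principle C on *Hamid₂*.
*Marcus₃*: the pronoun c-commands this R-expression → coindexation would violate Principle C on *Marcus₃*.
*Tariq₄*: the pronoun c-commands this R-expression → coindexation would violate Principle C on *Tariq₄*.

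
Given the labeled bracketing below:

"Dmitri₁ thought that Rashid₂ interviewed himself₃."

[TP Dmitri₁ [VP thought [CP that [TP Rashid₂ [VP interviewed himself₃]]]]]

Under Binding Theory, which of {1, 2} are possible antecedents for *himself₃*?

{2}

*himself* is an anaphor, so Principle A applies: it must be bound in its binding domain.
Binding domain of *himself₃*: the embedded TP, whose subject is Rashid₂.
*Dmitri₁* c-commands the anaphor but is outside its binding domain → cannot satisfy Principle A.
*Rashid₂* c-commands the anaphor within its binding domain → licit binder.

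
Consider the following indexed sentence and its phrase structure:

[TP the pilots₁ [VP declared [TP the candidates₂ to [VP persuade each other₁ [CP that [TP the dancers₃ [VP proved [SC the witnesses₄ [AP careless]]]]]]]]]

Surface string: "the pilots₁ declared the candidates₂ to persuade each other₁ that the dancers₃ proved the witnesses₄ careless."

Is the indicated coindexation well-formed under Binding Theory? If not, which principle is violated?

The two coindexed NPs are *the pilots₁* and *each other₁*.
*each other₁* is an anaphor. Principle A requires it to be bound within its binding domain — the embedded TP, whose subject is the candidates₂.
Within that domain it is c-commanded by *the candidates₂*, which does not share its index.
*the pilots₁* does c-command the anaphor, but from outside its binding domain.
The anaphor is unbound in its domain → Principle A violation.

Principle A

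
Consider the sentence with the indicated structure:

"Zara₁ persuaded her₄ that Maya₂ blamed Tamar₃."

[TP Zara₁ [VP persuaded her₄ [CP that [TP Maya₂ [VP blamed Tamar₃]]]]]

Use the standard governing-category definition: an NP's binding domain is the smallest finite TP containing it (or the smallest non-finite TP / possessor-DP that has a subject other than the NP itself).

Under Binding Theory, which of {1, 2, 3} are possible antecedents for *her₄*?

*her* is a pronoun, so Principle B applies: it must be free in its binding domain.
Binding domain of *her₄*: the matrix TP, whose subject is Zara₁.
*Zara₁* c-commands the pronoun within its binding domain → coindexation would violate Principle B.
*Maya₂*: the pronoun c-commands this R-expression → coindexation would violate Principle C on *Maya₂*.
*Tamar₃*: the pronoun c-commands this R-expression → coindexation would violate Principle C on *Tamar₃*.

none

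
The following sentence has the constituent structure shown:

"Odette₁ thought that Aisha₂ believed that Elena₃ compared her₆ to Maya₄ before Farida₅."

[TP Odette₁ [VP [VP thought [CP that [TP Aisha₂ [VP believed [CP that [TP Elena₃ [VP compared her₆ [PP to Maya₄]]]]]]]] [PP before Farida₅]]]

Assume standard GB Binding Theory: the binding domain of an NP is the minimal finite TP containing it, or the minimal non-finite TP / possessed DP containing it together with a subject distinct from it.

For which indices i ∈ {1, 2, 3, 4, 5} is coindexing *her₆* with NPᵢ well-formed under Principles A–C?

*her* is a pronoun, so Principle B applies: it must be free in its binding domain.
Binding domain of *her₆*: the embedded TP, whose subject is Elena₃.
*Odette₁* c-commands the pronoun but from outside its binding domain, and is not c-commanded by it → coindexation permitted.
*Aisha₂* c-commands the pronoun but from outside its binding domain, and is not c-commanded by it → coindexation permitted.
*Elena₃* c-commands the pronoun within its binding domain → coindexation would violate Principle B.
*Maya₄*: the pronoun c-commands this R-expression → coindexation would violate Principle C on *Maya₄*.
*Farida₅* and the pronoun do not c-command one another → neither Principle B nor Principle C is at stake; coindexation permitted.

{1, 2, 5}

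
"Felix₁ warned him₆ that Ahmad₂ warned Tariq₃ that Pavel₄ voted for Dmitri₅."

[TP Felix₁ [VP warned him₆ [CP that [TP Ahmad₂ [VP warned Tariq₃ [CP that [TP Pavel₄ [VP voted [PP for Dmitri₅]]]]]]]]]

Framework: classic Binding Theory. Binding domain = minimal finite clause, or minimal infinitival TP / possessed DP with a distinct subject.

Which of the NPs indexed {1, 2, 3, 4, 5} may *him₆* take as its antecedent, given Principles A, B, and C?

*him* is a pronoun, so Principle B applies: it must be free in its binding domain.
Binding domain of *him₆*: the matrix TP, whose subject is Felix₁.
*Felix₁* c-commands the pronoun within its binding domain → coindexation would violate Principle B.
*Ahmad₂*: the pronoun c-commands this R-expression → coindexation would violate Principle C on *Ahmad₂*.
*Tariq₃*: the pronoun c-commands this R-expression → coindexation would violate Principle C on *Tariq₃*.
*Pavel₄*: the pronoun c-commands this R-expression → coindexation would violate Principle C on *Pavel₄*.
*Dmitri₅*: the pronoun c-commands this R-expression → coindexation would violate Principle C on *Dmitri₅*.

none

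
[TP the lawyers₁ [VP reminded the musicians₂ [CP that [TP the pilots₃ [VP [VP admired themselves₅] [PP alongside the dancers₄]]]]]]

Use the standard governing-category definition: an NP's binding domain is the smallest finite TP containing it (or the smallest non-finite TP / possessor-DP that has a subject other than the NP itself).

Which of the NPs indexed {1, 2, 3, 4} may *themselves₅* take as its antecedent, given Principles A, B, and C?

{3}

*themselves* is an anaphor, so Principle A applies: it must be bound in its binding domain.
Binding domain of *themselves₅*: the embedded TP, whose subject is the pilots₃.
*the lawyers₁* c-commands the anaphor but is outside its binding domain → cannot satisfy Principle A.
*the musicians₂* c-commands the anaphor but is outside its binding domain → cannot satisfy Principle A.
*the pilots₃* c-commands the anaphor within its binding domain → licit binder.
*the dancers₄* does not c-command the anaphor → cannot bind it.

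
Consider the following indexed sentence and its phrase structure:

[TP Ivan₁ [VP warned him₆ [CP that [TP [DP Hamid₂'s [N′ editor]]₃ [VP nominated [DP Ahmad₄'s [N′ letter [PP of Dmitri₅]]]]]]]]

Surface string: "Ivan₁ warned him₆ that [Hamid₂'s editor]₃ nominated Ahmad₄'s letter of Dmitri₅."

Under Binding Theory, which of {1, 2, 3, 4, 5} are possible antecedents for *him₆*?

none

*him* is a pronoun, so Principle B applies: it must be free in its binding domain.
Binding domain of *him₆*: the matrix TP, whose subject is Ivan₁.
*Ivan₁* c-commands the pronoun within its binding domain → coindexation would violate Principle B.
*Hamid₂*: the pronoun c-commands this R-expression → coindexation would violate Principle C on *Hamid₂*.
*[Hamid₂'s editor]₃*: the pronoun c-commands this R-expression → coindexation would violate Principle C on *[Hamid₂'s editor]₃*.
*Ahmad₄*: the pronoun c-commands this R-expression → coindexation would violate Principle C on *Ahmad₄*.
*Dmitri₅*: the pronoun c-commands this R-expression → coindexation would violate Principle C on *Dmitri₅*.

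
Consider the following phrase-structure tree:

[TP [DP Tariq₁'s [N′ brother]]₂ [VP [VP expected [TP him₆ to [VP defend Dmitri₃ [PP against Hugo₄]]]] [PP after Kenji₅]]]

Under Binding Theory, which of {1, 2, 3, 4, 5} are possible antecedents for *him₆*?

{1, 5}

*him* is a pronoun, so Principle B applies: it must be free in its binding domain.
Binding domain of *him₆*: the matrix TP, whose subject is [Tariq₁'s brother]₂.
*Tariq₁* and the pronoun do not c-command one another → neither Principle B nor Principle C is at stake; coindexation permitted.
*[Tariq₁'s brother]₂* c-commands the pronoun within its binding domain → coindexation would violate Principle B.
*Dmitri₃*: the pronoun c-commands this R-expression → coindexation would violate Principle C on *Dmitri₃*.
*Hugo₄*: the pronoun c-commands this R-expression → coindexation would violate Principle C on *Hugo₄*.
*Kenji₅* and the pronoun do not c-command one another → neither Principle B nor Principle C is at stake; coindexation permitted.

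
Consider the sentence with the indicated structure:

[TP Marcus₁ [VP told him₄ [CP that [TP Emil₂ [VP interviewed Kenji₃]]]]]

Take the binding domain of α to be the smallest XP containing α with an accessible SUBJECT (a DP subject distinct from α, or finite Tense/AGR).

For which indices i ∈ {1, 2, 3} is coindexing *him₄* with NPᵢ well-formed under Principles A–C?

*him* is a pronoun, so Principle B applies: it must be free in its binding domain.
Binding domain of *him₄*: the matrix TP, whose subject is Marcus₁.
*Marcus₁* c-commands the pronoun within its binding domain → coindexation would violate Principle B.
*Emil₂*: the pronoun c-commands this R-expression → coindexation would violate Principle C on *Emil₂*.
*Kenji₃*: the pronoun c-commands this R-expression → coindexation would violate Principle C on *Kenji₃*.

none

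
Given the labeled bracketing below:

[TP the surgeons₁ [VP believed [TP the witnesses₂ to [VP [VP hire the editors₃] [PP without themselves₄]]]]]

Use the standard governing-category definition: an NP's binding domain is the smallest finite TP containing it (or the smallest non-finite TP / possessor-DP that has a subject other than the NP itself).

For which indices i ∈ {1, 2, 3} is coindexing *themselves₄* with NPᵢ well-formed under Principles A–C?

*themselves* is an anaphor, so Principle A applies: it must be bound in its binding domain.
Binding domain of *themselves₄*: the embedded TP, whose subject is the witnesses₂.
*the surgeons₁* c-commands the anaphor but is outside its binding domain → cannot satisfy Principle A.
*the witnesses₂* c-commands the anaphor within its binding domain → licit binder.
*the editors₃* does not c-command the anaphor → cannot bind it.

{2}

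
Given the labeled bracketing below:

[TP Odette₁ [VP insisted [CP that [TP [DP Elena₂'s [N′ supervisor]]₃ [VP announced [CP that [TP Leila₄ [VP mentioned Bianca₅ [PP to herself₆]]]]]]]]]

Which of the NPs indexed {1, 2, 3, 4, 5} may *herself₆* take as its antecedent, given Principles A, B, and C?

*herself* is an anaphor, so Principle A applies: it must be bound in its binding domain.
Binding domain of *herself₆*: the embedded TP, whose subject is Leila₄.
*Odette₁* c-commands the anaphor but is outside its binding domain → cannot satisfy Principle A.
*Elena₂* does not c-command the anaphor → cannot bind it.
*[Elena₂'s supervisor]₃* c-commands the anaphor but is outside its binding domain → cannot satisfy Principle A.
*Leila₄* c-commands the anaphor within its binding domain → licit binder.
*Bianca₅* c-commands the anaphor within its binding domain → licit binder.

{4, 5}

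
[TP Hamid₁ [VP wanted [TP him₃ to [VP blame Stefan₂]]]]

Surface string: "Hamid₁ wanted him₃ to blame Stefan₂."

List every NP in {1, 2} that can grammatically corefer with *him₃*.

*him* is a pronoun, so Principle B applies: it must be free in its binding domain.
Binding domain of *him₃*: the matrix TP, whose subject is Hamid₁.
*Hamid₁* c-commands the pronoun within its binding domain → coindexation would violate Principle B.
*Stefan₂*: the pronoun c-commands this R-expression → coindexation would violate Principle C on *Stefan₂*.

none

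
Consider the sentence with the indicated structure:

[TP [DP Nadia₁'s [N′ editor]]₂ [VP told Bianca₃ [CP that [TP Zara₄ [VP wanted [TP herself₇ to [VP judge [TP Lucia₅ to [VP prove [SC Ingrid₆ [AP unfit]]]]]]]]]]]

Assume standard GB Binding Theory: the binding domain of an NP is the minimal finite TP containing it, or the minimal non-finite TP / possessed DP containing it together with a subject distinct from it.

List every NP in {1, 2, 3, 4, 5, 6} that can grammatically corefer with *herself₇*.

{4}

*herself* is an anaphor, so Principle A applies: it must be bound in its binding domain.
Binding domain of *herself₇*: the embedded TP, whose subject is Zara₄.
*Nadia₁* does not c-command the anaphor → cannot bind it.
*[Nadia₁'s editor]₂* c-commands the anaphor but is outside its binding domain → cannot satisfy Principle A.
*Bianca₃* c-commands the anaphor but is outside its binding domain → cannot satisfy Principle A.
*Zara₄* c-commands the anaphor within its binding domain → licit binder.
*Lucia₅* does not c-command the anaphor → cannot bind it.
*Ingrid₆* does not c-command the anaphor → cannot bind it.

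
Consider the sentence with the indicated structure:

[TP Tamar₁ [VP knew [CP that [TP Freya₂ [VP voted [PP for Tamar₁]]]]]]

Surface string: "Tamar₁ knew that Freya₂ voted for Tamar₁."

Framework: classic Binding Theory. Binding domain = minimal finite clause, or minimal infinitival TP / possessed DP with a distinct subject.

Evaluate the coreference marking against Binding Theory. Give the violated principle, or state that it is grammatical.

The two coindexed NPs are *Tamar₁* (the higher occurrence) and *Tamar₁* (the lower occurrence).
*Tamar₁* (the lower occurrence) is an R-expression. Principle C requires it to be free everywhere.
*Tamar₁* (the higher occurrence) c-commands it and carries the same index.
The R-expression is bound → Principle C violation.

Principle C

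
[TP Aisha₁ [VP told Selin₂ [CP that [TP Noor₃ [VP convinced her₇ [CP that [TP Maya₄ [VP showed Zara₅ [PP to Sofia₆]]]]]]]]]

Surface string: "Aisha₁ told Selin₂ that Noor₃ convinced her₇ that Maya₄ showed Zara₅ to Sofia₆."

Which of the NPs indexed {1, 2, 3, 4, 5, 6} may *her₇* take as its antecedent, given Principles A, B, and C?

{1, 2}

*her* is a pronoun, so Principle B applies: it must be free in its binding domain.
Binding domain of *her₇*: the embedded TP, whose subject is Noor₃.
*Aisha₁* c-commands the pronoun but from outside its binding domain, and is not c-commanded by it → coindexation permitted.
*Selin₂* c-commands the pronoun but from outside its binding domain, and is not c-commanded by it → coindexation permitted.
*Noor₃* c-commands the pronoun within its binding domain → coindexation would violate Principle B.
*Maya₄*: the pronoun c-commands this R-expression → coindexation would violate Principle C on *Maya₄*.
*Zara₅*: the pronoun c-commands this R-expression → coindexation would violate Principle C on *Zara₅*.
*Sofia₆*: the pronoun c-commands this R-expression → coindexation would violate Principle C on *Sofia₆*.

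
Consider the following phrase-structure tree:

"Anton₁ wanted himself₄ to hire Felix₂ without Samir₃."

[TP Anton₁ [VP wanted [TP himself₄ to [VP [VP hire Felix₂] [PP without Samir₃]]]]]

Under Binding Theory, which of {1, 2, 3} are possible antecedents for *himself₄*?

*himself* is an anaphor, so Principle A applies: it must be bound in its binding domain.
Binding domain of *himself₄*: the matrix TP, whose subject is Anton₁.
*Anton₁* c-commands the anaphor within its binding domain → licit binder.
*Felix₂* does not c-command the anaphor → cannot bind it.
*Samir₃* does not c-command the anaphor → cannot bind it.

{1}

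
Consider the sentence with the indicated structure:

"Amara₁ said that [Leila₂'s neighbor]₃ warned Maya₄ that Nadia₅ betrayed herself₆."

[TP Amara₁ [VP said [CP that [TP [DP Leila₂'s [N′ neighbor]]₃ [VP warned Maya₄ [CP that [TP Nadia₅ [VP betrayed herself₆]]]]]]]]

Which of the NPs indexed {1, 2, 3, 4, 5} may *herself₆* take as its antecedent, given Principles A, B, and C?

{5}

*herself* is an anaphor, so Principle A applies: it must be bound in its binding domain.
Binding domain of *herself₆*: the embedded TP, whose subject is Nadia₅.
*Amara₁* c-commands the anaphor but is outside its binding domain → cannot satisfy Principle A.
*Leila₂* does not c-command the anaphor → cannot bind it.
*[Leila₂'s neighbor]₃* c-commands the anaphor but is outside its binding domain → cannot satisfy Principle A.
*Maya₄* c-commands the anaphor but is outside its binding domain → cannot satisfy Principle A.
*Nadia₅* c-commands the anaphor within its binding domain → licit binder.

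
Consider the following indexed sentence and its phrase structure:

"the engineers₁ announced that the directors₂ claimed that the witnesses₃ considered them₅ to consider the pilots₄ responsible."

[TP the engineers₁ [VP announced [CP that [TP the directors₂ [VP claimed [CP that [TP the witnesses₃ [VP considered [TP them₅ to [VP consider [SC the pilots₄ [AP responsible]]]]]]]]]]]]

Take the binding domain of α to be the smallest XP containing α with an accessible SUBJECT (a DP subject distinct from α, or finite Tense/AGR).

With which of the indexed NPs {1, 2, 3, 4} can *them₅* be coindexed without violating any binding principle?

*them* is a pronoun, so Principle B applies: it must be free in its binding domain.
Binding domain of *them₅*: the embedded TP, whose subject is the witnesses₃.
*the engineers₁* c-commands the pronoun but from outside its binding domain, and is not c-commanded by it → coindexation permitted.
*the directors₂* c-commands the pronoun but from outside its binding domain, and is not c-commanded by it → coindexation permitted.
*the witnesses₃* c-commands the pronoun within its binding domain → coindexation would violate Principle B.
*the pilots₄*: the pronoun c-commands this R-expression → coindexation would violate Principle C on *the pilots₄*.

{1, 2}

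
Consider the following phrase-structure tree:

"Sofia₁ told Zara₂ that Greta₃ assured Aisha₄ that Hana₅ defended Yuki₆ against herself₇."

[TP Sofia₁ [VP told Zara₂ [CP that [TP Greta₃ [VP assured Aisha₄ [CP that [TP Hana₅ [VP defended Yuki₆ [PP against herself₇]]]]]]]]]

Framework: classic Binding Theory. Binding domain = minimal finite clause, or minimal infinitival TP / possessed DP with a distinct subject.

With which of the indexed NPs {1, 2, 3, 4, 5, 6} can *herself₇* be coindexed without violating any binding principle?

*herself* is an anaphor, so Principle A applies: it must be bound in its binding domain.
Binding domain of *herself₇*: the embedded TP, whose subject is Hana₅.
*Sofia₁* c-commands the anaphor but is outside its binding domain → cannot satisfy Principle A.
*Zara₂* c-commands the anaphor but is outside its binding domain → cannot satisfy Principle A.
*Greta₃* c-commands the anaphor but is outside its binding domain → cannot satisfy Principle A.
*Aisha₄* c-commands the anaphor but is outside its binding domain → cannot satisfy Principle A.
*Hana₅* c-commands the anaphor within its binding domain → licit binder.
*Yuki₆* c-commands the anaphor within its binding domain → licit binder.

{5, 6}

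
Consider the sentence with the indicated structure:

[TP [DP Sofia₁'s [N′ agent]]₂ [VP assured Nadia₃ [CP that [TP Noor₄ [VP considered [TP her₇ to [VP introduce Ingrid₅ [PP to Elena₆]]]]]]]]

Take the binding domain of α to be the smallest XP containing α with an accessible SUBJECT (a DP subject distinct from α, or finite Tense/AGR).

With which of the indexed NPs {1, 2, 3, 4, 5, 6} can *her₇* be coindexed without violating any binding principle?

*her* is a pronoun, so Principle B applies: it must be free in its binding domain.
Binding domain of *her₇*: the embedded TP, whose subject is Noor₄.
*Sofia₁* and the pronoun do not c-command one another → neither Principle B nor Principle C is at stake; coindexation permitted.
*[Sofia₁'s agent]₂* c-commands the pronoun but from outside its binding domain, and is not c-commanded by it → coindexation permitted.
*Nadia₃* c-commands the pronoun but from outside its binding domain, and is not c-commanded by it → coindexation permitted.
*Noor₄* c-commands the pronoun within its binding domain → coindexation would violate Principle B.
*Ingrid₅*: the pronoun c-commands this R-expression → coindexation would violate Principle C on *Ingrid₅*.
*Elena₆*: the pronoun c-commands this R-expression → coindexation would violate Principle C on *Elena₆*.

{1, 2, 3}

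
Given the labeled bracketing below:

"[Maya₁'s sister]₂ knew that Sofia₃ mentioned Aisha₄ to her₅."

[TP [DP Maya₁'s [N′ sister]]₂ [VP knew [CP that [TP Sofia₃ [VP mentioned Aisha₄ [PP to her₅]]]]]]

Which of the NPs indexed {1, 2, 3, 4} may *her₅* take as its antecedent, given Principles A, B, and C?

*her* is a pronoun, so Principle B applies: it must be free in its binding domain.
Binding domain of *her₅*: the embedded TP, whose subject is Sofia₃.
*Maya₁* and the pronoun do not c-command one another → neither Principle B nor Principle C is at stake; coindexation permitted.
*[Maya₁'s sister]₂* c-commands the pronoun but from outside its binding domain, and is not c-commanded by it → coindexation permitted.
*Sofia₃* c-commands the pronoun within its binding domain → coindexation would violate Principle B.
*Aisha₄* c-commands the pronoun within its binding domain → coindexation would violate Principle B.

{1, 2}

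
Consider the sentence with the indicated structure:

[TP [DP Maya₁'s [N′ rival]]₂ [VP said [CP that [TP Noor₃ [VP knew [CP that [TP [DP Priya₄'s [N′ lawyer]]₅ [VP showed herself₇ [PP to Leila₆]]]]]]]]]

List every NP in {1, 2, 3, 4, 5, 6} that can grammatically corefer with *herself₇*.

{5}

*herself* is an anaphor, so Principle A applies: it must be bound in its binding domain.
Binding domain of *herself₇*: the embedded TP, whose subject is [Priya₄'s lawyer]₅.
*Maya₁* does not c-command the anaphor → cannot bind it.
*[Maya₁'s rival]₂* c-commands the anaphor but is outside its binding domain → cannot satisfy Principle A.
*Noor₃* c-commands the anaphor but is outside its binding domain → cannot satisfy Principle A.
*Priya₄* does not c-command the anaphor → cannot bind it.
*[Priya₄'s lawyer]₅* c-commands the anaphor within its binding domain → licit binder.
*Leila₆* does not c-command the anaphor → cannot bind it.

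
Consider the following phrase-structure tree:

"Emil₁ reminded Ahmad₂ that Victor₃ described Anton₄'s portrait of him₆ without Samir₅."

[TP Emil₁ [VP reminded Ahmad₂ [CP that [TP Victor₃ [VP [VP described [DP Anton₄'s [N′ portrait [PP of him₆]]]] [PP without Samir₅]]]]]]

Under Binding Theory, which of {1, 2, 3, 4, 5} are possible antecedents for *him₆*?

*him* is a pronoun, so Principle B applies: it must be free in its binding domain.
Binding domain of *him₆*: the possessed DP, whose subject is Anton₄.
*Emil₁* c-commands the pronoun but from outside its binding domain, and is not c-commanded by it → coindexation permitted.
*Ahmad₂* c-commands the pronoun but from outside its binding domain, and is not c-commanded by it → coindexation permitted.
*Victor₃* c-commands the pronoun but from outside its binding domain, and is not c-commanded by it → coindexation permitted.
*Anton₄* c-commands the pronoun within its binding domain → coindexation would violate Principle B.
*Samir₅* and the pronoun do not c-command one another → neither Principle B nor Principle C is at stake; coindexation permitted.

{1, 2, 3, 5}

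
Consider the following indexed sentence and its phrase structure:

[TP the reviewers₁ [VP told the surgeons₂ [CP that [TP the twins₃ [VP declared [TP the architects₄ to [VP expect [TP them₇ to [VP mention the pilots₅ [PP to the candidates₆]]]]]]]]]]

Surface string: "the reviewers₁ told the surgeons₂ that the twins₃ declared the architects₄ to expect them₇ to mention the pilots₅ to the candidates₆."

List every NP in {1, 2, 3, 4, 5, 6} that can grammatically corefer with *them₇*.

*them* is a pronoun, so Principle B applies: it must be free in its binding domain.
Binding domain of *them₇*: the embedded TP, whose subject is the architects₄.
*the reviewers₁* c-commands the pronoun but from outside its binding domain, and is not c-commanded by it → coindexation permitted.
*the surgeons₂* c-commands the pronoun but from outside its binding domain, and is not c-commanded by it → coindexation permitted.
*the twins₃* c-commands the pronoun but from outside its binding domain, and is not c-commanded by it → coindexation permitted.
*the architects₄* c-commands the pronoun within its binding domain → coindexation would violate Principle B.
*the pilots₅*: the pronoun c-commands this R-expression → coindexation would violate Principle C on *the pilots₅*.
*the candidates₆*: the pronoun c-commands this R-expression → coindexation would violate Principle C on *the candidates₆*.

{1, 2, 3}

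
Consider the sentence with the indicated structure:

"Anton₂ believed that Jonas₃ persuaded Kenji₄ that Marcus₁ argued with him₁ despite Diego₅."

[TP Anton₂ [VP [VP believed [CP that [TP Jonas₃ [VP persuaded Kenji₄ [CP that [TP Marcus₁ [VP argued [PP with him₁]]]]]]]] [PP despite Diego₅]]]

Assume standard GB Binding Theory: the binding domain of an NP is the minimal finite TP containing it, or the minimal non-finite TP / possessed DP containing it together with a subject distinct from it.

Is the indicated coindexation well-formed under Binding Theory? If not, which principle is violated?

Principle B

The two coindexed NPs are *Marcus₁* and *him₁*.
*him₁* is a pronoun. Its binding domain is the embedded TP, whose subject is Marcus₁.
*Marcus₁* c-commands it within that domain and carries the same index.
The pronoun is locally bound → Principle B violation.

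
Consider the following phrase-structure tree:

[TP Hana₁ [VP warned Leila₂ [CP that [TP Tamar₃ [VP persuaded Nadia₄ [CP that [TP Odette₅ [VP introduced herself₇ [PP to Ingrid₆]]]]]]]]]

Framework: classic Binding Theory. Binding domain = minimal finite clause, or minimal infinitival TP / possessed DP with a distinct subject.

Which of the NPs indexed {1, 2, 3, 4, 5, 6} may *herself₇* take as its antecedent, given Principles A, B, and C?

{5}

*herself* is an anaphor, so Principle A applies: it must be bound in its binding domain.
Binding domain of *herself₇*: the embedded TP, whose subject is Odette₅.
*Hana₁* c-commands the anaphor but is outside its binding domain → cannot satisfy Principle A.
*Leila₂* c-commands the anaphor but is outside its binding domain → cannot satisfy Principle A.
*Tamar₃* c-commands the anaphor but is outside its binding domain → cannot satisfy Principle A.
*Nadia₄* c-commands the anaphor but is outside its binding domain → cannot satisfy Principle A.
*Odette₅* c-commands the anaphor within its binding domain → licit binder.
*Ingrid₆* does not c-command the anaphor → cannot bind it.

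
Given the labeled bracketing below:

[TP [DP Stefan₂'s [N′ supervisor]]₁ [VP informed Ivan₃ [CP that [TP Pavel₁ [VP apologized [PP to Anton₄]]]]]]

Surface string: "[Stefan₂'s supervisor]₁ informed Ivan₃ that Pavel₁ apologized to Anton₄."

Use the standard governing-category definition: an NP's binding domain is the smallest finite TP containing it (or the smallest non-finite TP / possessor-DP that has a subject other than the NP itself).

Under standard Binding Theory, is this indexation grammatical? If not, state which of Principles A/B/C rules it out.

Principle C

The two coindexed NPs are *[Stefan₂'s supervisor]₁* and *Pavel₁*.
*Pavel₁* is an R-expression. Principle C requires it to be free everywhere.
*[Stefan₂'s supervisor]₁* c-commands it and carries the same index.
The R-expression is bound → Principle C violation.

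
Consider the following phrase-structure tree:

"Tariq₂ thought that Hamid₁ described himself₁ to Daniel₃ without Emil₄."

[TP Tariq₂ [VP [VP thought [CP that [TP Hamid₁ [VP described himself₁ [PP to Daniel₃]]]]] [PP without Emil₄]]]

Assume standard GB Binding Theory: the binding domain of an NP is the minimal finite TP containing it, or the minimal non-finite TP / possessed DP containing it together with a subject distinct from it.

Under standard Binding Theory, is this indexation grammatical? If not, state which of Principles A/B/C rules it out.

grammatical

The two coindexed NPs are *Hamid₁* and *himself₁*.
*himself₁* is an anaphor; its binding domain is the embedded TP, whose subject is Hamid₁. *Hamid₁* c-commands it within that domain and shares its index, so Principle A is satisfied.
*Hamid₁* is an R-expression; *himself₁* does not c-command it, and no other NP shares its index, so Principle C is satisfied.
All principles are respected.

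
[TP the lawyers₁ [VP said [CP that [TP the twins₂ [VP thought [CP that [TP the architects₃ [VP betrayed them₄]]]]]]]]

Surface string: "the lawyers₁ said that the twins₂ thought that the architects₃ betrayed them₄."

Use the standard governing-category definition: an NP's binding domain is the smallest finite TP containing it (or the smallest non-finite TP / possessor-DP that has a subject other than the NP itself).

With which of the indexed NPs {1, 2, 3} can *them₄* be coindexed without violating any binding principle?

{1, 2}

*them* is a pronoun, so Principle B applies: it must be free in its binding domain.
Binding domain of *them₄*: the embedded TP, whose subject is the architects₃.
*the lawyers₁* c-commands the pronoun but from outside its binding domain, and is not c-commanded by it → coindexation permitted.
*the twins₂* c-commands the pronoun but from outside its binding domain, and is not c-commanded by it → coindexation permitted.
*the architects₃* c-commands the pronoun within its binding domain → coindexation would violate Principle B.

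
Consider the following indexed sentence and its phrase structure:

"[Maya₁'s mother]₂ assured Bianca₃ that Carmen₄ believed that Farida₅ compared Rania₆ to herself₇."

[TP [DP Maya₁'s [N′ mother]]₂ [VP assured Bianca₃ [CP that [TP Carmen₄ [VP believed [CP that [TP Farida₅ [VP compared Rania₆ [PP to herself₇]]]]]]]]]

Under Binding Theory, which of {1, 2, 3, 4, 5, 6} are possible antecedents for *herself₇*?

{5, 6}

*herself* is an anaphor, so Principle A applies: it must be bound in its binding domain.
Binding domain of *herself₇*: the embedded TP, whose subject is Farida₅.
*Maya₁* does not c-command the anaphor → cannot bind it.
*[Maya₁'s mother]₂* c-commands the anaphor but is outside its binding domain → cannot satisfy Principle A.
*Bianca₃* c-commands the anaphor but is outside its binding domain → cannot satisfy Principle A.
*Carmen₄* c-commands the anaphor but is outside its binding domain → cannot satisfy Principle A.
*Farida₅* c-commands the anaphor within its binding domain → licit binder.
*Rania₆* c-commands the anaphor within its binding domain → licit binder.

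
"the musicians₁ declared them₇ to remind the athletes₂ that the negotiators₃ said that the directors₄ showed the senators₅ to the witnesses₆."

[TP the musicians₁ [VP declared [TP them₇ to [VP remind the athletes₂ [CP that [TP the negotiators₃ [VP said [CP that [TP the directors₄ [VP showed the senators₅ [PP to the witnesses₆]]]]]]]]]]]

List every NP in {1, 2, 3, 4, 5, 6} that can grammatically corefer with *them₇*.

none

*them* is a pronoun, so Principle B applies: it must be free in its binding domain.
Binding domain of *them₇*: the matrix TP, whose subject is the musicians₁.
*the musicians₁* c-commands the pronoun within its binding domain → coindexation would violate Principle B.
*the athletes₂*: the pronoun c-commands this R-expression → coindexation would violate Principle C on *the athletes₂*.
*the negotiators₃*: the pronoun c-commands this R-expression → coindexation would violate Principle C on *the negotiators₃*.
*the directors₄*: the pronoun c-commands this R-expression → coindexation would violate Principle C on *the directors₄*.
*the senators₅*: the pronoun c-commands this R-expression → coindexation would violate Principle C on *the senators₅*.
*the witnesses₆*: the pronoun c-commands this R-expression → coindexation would violate Principle C on *the witnesses₆*.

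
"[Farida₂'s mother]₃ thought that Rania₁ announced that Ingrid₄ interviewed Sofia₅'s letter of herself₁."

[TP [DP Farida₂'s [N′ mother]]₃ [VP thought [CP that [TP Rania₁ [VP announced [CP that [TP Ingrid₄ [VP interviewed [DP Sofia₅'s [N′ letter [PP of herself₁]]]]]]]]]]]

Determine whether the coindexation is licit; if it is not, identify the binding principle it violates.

Principle A

The two coindexed NPs are *Rania₁* and *herself₁*.
*herself₁* is an anaphor. Principle A requires it to be bound within its binding domain — the possessed DP, whose subject is Sofia₅.
Within that domain it is c-commanded by *Sofia₅*, which does not share its index.
*Rania₁* does c-command the anaphor, but from outside its binding domain.
The anaphor is unbound in its domain → Principle A violation.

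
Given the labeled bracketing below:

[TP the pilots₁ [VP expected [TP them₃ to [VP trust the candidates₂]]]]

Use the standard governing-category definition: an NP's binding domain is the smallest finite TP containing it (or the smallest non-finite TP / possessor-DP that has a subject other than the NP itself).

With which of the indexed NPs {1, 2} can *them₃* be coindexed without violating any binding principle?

*them* is a pronoun, so Principle B applies: it must be free in its binding domain.
Binding domain of *them₃*: the matrix TP, whose subject is the pilots₁.
*the pilots₁* c-commands the pronoun within its binding domain → coindexation would violate Principle B.
*the candidates₂*: the pronoun c-commands this R-expression → coindexation would violate Principle C on *the candidates₂*.

none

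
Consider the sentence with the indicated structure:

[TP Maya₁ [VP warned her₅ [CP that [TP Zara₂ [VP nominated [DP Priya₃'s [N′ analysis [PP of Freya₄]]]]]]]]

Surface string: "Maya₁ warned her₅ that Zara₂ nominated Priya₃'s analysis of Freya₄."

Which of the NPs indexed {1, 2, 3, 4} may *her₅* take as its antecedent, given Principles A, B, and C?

none

*her* is a pronoun, so Principle B applies: it must be free in its binding domain.
Binding domain of *her₅*: the matrix TP, whose subject is Maya₁.
*Maya₁* c-commands the pronoun within its binding domain → coindexation would violate Principle B.
*Zara₂*: the pronoun c-commands this R-expression → coindexation would violate Principle C on *Zara₂*.
*Priya₃*: the pronoun c-commands this R-expression → coindexation would violate Principle C on *Priya₃*.
*Freya₄*: the pronoun c-commands this R-expression → coindexation would violate Principle C on *Freya₄*.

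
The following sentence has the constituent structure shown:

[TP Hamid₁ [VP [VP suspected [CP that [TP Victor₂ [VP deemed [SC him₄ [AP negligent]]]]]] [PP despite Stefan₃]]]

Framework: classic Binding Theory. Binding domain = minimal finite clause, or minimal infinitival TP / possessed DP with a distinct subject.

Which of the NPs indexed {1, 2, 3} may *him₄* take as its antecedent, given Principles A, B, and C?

{1, 3}

*him* is a pronoun, so Principle B applies: it must be free in its binding domain.
Binding domain of *him₄*: the embedded TP, whose subject is Victor₂.
*Hamid₁* c-commands the pronoun but from outside its binding domain, and is not c-commanded by it → coindexation permitted.
*Victor₂* c-commands the pronoun within its binding domain → coindexation would violate Principle B.
*Stefan₃* and the pronoun do not c-command one another → neither Principle B nor Principle C is at stake; coindexation permitted.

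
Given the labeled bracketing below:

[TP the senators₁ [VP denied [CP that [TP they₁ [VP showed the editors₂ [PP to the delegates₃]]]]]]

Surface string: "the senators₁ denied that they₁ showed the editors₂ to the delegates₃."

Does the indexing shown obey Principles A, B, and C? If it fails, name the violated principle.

The two coindexed NPs are *the senators₁* and *they₁*.
*they₁* is a pronoun; nothing c-commands it within its binding domain (the embedded TP.), so Principle B holds trivially.
*the senators₁* is an R-expression; *they₁* does not c-command it, and no other NP shares its index, so Principle C is satisfied.
All principles are respected.

grammatical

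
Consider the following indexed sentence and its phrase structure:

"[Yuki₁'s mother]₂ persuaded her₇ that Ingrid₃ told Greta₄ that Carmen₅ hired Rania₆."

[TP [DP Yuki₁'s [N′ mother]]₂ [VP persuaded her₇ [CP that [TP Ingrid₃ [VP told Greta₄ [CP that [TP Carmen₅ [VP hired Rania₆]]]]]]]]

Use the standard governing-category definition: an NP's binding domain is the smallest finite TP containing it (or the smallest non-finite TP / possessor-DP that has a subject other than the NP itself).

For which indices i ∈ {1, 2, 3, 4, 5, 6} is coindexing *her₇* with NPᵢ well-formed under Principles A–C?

{1}

*her* is a pronoun, so Principle B applies: it must be free in its binding domain.
Binding domain of *her₇*: the matrix TP, whose subject is [Yuki₁'s mother]₂.
*Yuki₁* and the pronoun do not c-command one another → neither Principle B nor Principle C is at stake; coindexation permitted.
*[Yuki₁'s mother]₂* c-commands the pronoun within its binding domain → coindexation would violate Principle B.
*Ingrid₃*: the pronoun c-commands this R-expression → coindexation would violate Principle C on *Ingrid₃*.
*Greta₄*: the pronoun c-commands this R-expression → coindexation would violate Principle C on *Greta₄*.
*Carmen₅*: the pronoun c-commands this R-expression → coindexation would violate Principle C on *Carmen₅*.
*Rania₆*: the pronoun c-commands this R-expression → coindexation would violate Principle C on *Rania₆*.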